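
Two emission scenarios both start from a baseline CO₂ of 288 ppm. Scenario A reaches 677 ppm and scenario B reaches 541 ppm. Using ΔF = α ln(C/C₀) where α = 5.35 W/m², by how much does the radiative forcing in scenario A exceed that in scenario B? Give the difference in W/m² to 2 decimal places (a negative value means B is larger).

ΔF_A − ΔF_B = 1.20 W/m²

ΔF_A = 5.35 ln(677/288) = 5.35 × 0.85471 = 4.5727 W/m².
ΔF_B = 5.35 ln(541/288) = 5.35 × 0.63046 = 3.3730 W/m².
Difference: 4.5727 − 3.3730 = 1.1997 W/m².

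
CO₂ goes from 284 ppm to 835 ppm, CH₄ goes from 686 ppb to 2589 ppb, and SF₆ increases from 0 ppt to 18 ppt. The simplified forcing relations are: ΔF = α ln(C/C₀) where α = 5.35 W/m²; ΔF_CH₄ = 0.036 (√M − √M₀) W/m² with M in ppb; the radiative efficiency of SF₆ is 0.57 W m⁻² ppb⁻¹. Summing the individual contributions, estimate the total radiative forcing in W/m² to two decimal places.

ΔF = 6.67 W/m²

CO₂: 5.35 × ln(835/284) = 5.35 × ln(2.94014) = 5.35 × 1.07846 = 5.7698 W/m².
CH₄: 0.036 × (√2589 − √686) = 0.036 × (50.8822 − 26.1916) = 0.036 × 24.6906 = 0.8889 W/m².
SF₆: Δ = 18 − 0 = 18 ppt = 0.018 ppb; ΔF = 0.57 × 0.018 = 0.0103 W/m².
Total ΔF = 5.7698 + 0.8889 + 0.0103 = 6.6690 W/m².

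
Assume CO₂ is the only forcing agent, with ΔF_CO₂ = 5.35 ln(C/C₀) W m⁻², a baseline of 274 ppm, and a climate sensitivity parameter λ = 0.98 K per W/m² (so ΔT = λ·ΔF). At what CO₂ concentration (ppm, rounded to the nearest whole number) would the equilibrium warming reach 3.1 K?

Required forcing: ΔF = ΔT/λ = 3.1/0.98 = 3.1633 W/m².
Then ln(C/274) = ΔF/5.35 = 3.1633/5.35 = 0.59127.
So C = 274 × e^0.59127 = 274 × 1.80628 = 494.92 ppm.

C ≈ 495 ppm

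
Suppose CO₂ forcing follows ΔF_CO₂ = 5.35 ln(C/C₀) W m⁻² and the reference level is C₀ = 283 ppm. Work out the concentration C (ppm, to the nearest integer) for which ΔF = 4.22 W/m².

C ≈ 623 ppm

Set 5.35 ln(C/283) = 4.22, so ln(C/283) = 4.22/5.35 = 0.78879.
Then C/283 = e^0.78879 = 2.20073, giving C = 283 × 2.20073 = 622.81 ppm.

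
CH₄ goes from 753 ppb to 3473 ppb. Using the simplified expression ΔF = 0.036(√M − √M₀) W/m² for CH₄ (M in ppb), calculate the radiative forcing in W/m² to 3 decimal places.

CH₄: 0.036 × (√3473 − √753) = 0.036 × (58.9322 − 27.4408) = 0.036 × 31.4914 = 1.1337 W/m².

ΔF = 1.134 W/m²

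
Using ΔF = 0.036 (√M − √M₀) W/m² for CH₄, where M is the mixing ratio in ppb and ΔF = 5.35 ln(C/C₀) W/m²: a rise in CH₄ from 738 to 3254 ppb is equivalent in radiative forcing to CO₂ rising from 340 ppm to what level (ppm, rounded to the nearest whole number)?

CH₄ forcing: 0.036 × (√3254 − √738) = 0.036 × (57.0438 − 27.1662) = 0.036 × 29.8776 = 1.07559 W/m².
Set 5.35 ln(C/340) = 1.07559: ln(C/340) = 1.07559/5.35 = 0.20104, so C = 340 × e^0.20104 = 340 × 1.22267 = 415.71 ppm.

C ≈ 416 ppm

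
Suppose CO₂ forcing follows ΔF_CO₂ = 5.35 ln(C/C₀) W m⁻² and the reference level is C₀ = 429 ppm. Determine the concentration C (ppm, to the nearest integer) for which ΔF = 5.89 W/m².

Set 5.35 ln(C/429) = 5.89, so ln(C/429) = 5.89/5.35 = 1.10093.
Then C/429 = e^1.10093 = 3.00696, giving C = 429 × 3.00696 = 1289.99 ppm.

C ≈ 1290 ppm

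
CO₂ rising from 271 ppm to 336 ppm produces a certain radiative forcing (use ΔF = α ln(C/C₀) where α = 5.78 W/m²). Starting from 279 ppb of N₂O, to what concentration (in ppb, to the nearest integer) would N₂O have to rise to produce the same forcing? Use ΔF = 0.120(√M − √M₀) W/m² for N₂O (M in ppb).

M ≈ 732 ppb

CO₂ forcing: 5.78 × ln(336/271) = 5.78 × 0.214992 = 1.24265 W/m².
Set 0.120(√M − √279) = 1.24265: √M = 1.24265/0.120 + √279 = 10.3554 + 16.7033 = 27.0587.
M = (27.0587)² = 732.17 ppb.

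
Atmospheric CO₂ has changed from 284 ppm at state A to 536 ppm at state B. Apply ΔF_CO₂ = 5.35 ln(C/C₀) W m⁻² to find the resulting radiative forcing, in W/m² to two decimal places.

CO₂: 5.35 × ln(536/284) = 5.35 × ln(1.88732) = 5.35 × 0.63516 = 3.3981 W/m².

ΔF = 3.40 W/m²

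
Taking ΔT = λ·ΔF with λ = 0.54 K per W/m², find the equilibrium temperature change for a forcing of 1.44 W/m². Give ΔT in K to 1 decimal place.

ΔT = λ ΔF = 0.54 × 1.44 = 0.7776 K.

ΔT = 0.8 K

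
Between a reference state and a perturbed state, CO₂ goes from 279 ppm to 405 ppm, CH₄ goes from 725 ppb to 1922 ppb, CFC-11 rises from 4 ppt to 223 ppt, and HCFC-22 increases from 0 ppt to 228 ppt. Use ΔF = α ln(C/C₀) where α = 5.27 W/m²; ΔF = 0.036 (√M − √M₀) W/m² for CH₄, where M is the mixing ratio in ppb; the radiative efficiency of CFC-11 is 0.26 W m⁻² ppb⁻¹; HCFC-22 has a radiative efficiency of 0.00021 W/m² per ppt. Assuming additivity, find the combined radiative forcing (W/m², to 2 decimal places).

ΔF = 2.68 W/m²

CO₂: 5.27 × ln(405/279) = 5.27 × ln(1.45161) = 5.27 × 0.37267 = 1.9640 W/m².
CH₄: 0.036 × (√1922 − √725) = 0.036 × (43.8406 − 26.9258) = 0.036 × 16.9148 = 0.6089 W/m².
CFC-11: Δ = 223 − 4 = 219 ppt = 0.219 ppb; ΔF = 0.26 × 0.219 = 0.0569 W/m².
HCFC-22: ΔF = 0.00021 × (228 − 0) = 0.00021 × 228 = 0.0479 W/m².
Total ΔF = 1.9640 + 0.6089 + 0.0569 + 0.0479 = 2.6777 W/m².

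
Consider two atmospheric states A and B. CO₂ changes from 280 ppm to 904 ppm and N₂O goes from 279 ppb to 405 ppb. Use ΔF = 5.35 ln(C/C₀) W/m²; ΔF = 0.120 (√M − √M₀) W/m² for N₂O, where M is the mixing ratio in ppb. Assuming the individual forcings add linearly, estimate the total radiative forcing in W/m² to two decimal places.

ΔF = 6.68 W/m²

CO₂: 5.35 × ln(904/280) = 5.35 × ln(3.22857) = 5.35 × 1.17204 = 6.2704 W/m².
N₂O: 0.120 × (√405 − √279) = 0.120 × (20.1246 − 16.7033) = 0.120 × 3.4213 = 0.4106 W/m².
Total ΔF = 6.2704 + 0.4106 = 6.6810 W/m².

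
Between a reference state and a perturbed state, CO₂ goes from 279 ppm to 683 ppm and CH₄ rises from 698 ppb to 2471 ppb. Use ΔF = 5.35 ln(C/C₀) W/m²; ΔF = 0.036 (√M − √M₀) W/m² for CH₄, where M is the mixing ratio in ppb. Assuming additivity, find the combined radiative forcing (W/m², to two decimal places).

ΔF = 5.63 W/m²

CO₂: 5.35 × ln(683/279) = 5.35 × ln(2.44803) = 5.35 × 0.89528 = 4.7897 W/m².
CH₄: 0.036 × (√2471 − √698) = 0.036 × (49.7092 − 26.4197) = 0.036 × 23.2895 = 0.8384 W/m².
Total ΔF = 4.7897 + 0.8384 = 5.6281 W/m².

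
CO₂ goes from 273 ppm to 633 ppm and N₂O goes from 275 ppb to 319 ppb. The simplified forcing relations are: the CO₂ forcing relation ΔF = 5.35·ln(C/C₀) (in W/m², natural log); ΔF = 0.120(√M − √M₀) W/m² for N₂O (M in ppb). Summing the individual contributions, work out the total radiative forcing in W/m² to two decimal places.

CO₂: 5.35 × ln(633/273) = 5.35 × ln(2.31868) = 5.35 × 0.84100 = 4.4994 W/m².
N₂O: 0.120 × (√319 − √275) = 0.120 × (17.8606 − 16.5831) = 0.120 × 1.2775 = 0.1533 W/m².
Total ΔF = 4.4994 + 0.1533 = 4.6527 W/m².

ΔF = 4.65 W/m²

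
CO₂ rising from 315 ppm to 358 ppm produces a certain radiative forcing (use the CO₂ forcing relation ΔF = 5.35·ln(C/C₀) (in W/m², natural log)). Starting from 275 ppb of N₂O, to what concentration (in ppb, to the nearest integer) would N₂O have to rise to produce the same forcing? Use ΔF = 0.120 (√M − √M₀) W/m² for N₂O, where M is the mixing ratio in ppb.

M ≈ 497 ppb

CO₂ forcing: 5.35 × ln(358/315) = 5.35 × 0.127960 = 0.68459 W/m².
Set 0.120(√M − √275) = 0.68459: √M = 0.68459/0.120 + √275 = 5.7049 + 16.5831 = 22.2880.
M = (22.2880)² = 496.75 ppb.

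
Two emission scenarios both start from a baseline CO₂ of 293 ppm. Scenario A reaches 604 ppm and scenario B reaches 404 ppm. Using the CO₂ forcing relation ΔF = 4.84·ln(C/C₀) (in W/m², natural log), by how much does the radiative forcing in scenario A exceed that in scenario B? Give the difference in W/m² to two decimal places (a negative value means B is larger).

ΔF_A = 4.84 ln(604/293) = 4.84 × 0.72340 = 3.5013 W/m².
ΔF_B = 4.84 ln(404/293) = 4.84 × 0.32124 = 1.5548 W/m².
Difference: 3.5013 − 1.5548 = 1.9465 W/m².
(Equivalently, ΔF_A − ΔF_B = 4.84 ln(604/404) = 4.84 × 0.40216 = 1.9465 W/m².)

ΔF_A − ΔF_B = 1.95 W/m²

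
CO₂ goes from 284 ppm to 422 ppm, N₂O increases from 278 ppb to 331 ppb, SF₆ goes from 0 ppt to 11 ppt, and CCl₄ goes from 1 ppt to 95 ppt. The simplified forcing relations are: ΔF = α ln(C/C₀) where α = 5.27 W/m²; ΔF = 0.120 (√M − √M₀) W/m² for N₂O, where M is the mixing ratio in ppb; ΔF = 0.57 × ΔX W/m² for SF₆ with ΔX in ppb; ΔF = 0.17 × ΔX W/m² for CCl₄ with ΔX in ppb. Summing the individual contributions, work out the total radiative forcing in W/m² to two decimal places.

CO₂: 5.27 × ln(422/284) = 5.27 × ln(1.48592) = 5.27 × 0.39603 = 2.0871 W/m².
N₂O: 0.120 × (√331 − √278) = 0.120 × (18.1934 − 16.6733) = 0.120 × 1.5201 = 0.1824 W/m².
SF₆: Δ = 11 − 0 = 11 ppt = 0.011 ppb; ΔF = 0.57 × 0.011 = 0.0063 W/m².
CCl₄: Δ = 95 − 1 = 94 ppt = 0.094 ppb; ΔF = 0.17 × 0.094 = 0.0160 W/m².
Total ΔF = 2.0871 + 0.1824 + 0.0063 + 0.0160 = 2.2918 W/m².

ΔF = 2.29 W/m²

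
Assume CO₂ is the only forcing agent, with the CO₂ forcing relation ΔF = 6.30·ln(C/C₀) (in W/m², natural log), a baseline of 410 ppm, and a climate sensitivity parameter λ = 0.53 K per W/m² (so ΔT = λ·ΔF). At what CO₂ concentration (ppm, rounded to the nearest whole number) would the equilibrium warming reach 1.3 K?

C ≈ 605 ppm

Required forcing: ΔF = ΔT/λ = 1.3/0.53 = 2.4528 W/m².
Then ln(C/410) = ΔF/6.30 = 2.4528/6.30 = 0.38933.
So C = 410 × e^0.38933 = 410 × 1.47599 = 605.16 ppm.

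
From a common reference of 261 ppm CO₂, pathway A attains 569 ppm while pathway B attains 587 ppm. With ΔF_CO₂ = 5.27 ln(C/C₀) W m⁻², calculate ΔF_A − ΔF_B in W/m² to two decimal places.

ΔF_A = 5.27 ln(569/261) = 5.27 × 0.77936 = 4.1072 W/m².
ΔF_B = 5.27 ln(587/261) = 5.27 × 0.81050 = 4.2713 W/m².
Difference: 4.1072 − 4.2713 = -0.1641 W/m².
(Equivalently, ΔF_A − ΔF_B = 5.27 ln(569/587) = 5.27 × -0.03114 = -0.1641 W/m².)

ΔF_A − ΔF_B = -0.16 W/m²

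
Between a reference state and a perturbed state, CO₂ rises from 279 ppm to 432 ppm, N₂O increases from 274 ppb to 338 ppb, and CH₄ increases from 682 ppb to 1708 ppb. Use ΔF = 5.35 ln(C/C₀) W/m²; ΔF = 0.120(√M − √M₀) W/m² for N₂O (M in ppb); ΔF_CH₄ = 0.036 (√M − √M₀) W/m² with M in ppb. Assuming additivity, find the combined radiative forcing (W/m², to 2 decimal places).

ΔF = 3.11 W/m²

CO₂: 5.35 × ln(432/279) = 5.35 × ln(1.54839) = 5.35 × 0.43722 = 2.3391 W/m².
N₂O: 0.120 × (√338 − √274) = 0.120 × (18.3848 − 16.5529) = 0.120 × 1.8319 = 0.2198 W/m².
CH₄: 0.036 × (√1708 − √682) = 0.036 × (41.3280 − 26.1151) = 0.036 × 15.2129 = 0.5477 W/m².
Total ΔF = 2.3391 + 0.2198 + 0.5477 = 3.1066 W/m².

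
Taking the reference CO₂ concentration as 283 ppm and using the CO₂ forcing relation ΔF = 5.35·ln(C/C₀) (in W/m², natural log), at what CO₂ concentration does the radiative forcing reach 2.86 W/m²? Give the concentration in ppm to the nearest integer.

Set 5.35 ln(C/283) = 2.86, so ln(C/283) = 2.86/5.35 = 0.53458.
Then C/283 = e^0.53458 = 1.70673, giving C = 283 × 1.70673 = 483.00 ppm.

C ≈ 483 ppm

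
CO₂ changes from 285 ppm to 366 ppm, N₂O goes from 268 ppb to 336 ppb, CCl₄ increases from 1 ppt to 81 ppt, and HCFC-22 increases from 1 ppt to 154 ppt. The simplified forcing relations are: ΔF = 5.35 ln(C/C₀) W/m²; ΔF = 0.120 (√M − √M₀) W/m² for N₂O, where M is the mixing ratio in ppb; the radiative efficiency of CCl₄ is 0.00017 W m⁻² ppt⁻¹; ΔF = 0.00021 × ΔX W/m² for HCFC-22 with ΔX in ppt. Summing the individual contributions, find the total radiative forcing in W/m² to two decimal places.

ΔF = 1.62 W/m²

CO₂: 5.35 × ln(366/285) = 5.35 × ln(1.28421) = 5.35 × 0.25014 = 1.3382 W/m².
N₂O: 0.120 × (√336 − √268) = 0.120 × (18.3303 − 16.3707) = 0.120 × 1.9596 = 0.2352 W/m².
CCl₄: ΔF = 0.00017 × (81 − 1) = 0.00017 × 80 = 0.0136 W/m².
HCFC-22: ΔF = 0.00021 × (154 − 1) = 0.00021 × 153 = 0.0321 W/m².
Total ΔF = 1.3382 + 0.2352 + 0.0136 + 0.0321 = 1.6191 W/m².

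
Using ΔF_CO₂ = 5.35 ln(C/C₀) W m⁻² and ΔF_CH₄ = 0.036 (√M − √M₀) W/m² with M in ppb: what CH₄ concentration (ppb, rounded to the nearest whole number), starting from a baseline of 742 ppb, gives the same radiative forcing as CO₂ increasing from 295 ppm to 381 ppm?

CO₂ forcing: 5.35 × ln(381/295) = 5.35 × 0.255824 = 1.36866 W/m².
Set 0.036(√M − √742) = 1.36866: √M = 1.36866/0.036 + √742 = 38.0183 + 27.2397 = 65.2580.
M = (65.2580)² = 4258.61 ppb.

M ≈ 4259 ppb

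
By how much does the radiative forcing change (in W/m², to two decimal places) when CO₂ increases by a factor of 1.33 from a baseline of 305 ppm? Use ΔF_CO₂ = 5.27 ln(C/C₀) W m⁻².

ΔF = 1.50 W/m²

ΔF = 5.27 × ln(1.33) = 5.27 × 0.28518 = 1.5029 W/m².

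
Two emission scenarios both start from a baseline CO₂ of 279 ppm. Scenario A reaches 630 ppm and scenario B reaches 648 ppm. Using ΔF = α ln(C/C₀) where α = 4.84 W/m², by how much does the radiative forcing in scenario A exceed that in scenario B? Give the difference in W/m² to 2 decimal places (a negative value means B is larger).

ΔF_A − ΔF_B = -0.14 W/m²

ΔF_A = 4.84 ln(630/279) = 4.84 × 0.81451 = 3.9422 W/m².
ΔF_B = 4.84 ln(648/279) = 4.84 × 0.84268 = 4.0786 W/m².
Difference: 3.9422 − 4.0786 = -0.1364 W/m².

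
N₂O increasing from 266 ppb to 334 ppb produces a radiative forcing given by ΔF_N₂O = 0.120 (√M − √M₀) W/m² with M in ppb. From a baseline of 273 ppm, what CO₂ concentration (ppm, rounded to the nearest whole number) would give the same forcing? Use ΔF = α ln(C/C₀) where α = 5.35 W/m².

C ≈ 285 ppm

N₂O forcing: 0.120 × (√334 − √266) = 0.120 × (18.2757 − 16.3095) = 0.120 × 1.9662 = 0.23594 W/m².
Set 5.35 ln(C/273) = 0.23594: ln(C/273) = 0.23594/5.35 = 0.04410, so C = 273 × e^0.04410 = 273 × 1.04509 = 285.31 ppm.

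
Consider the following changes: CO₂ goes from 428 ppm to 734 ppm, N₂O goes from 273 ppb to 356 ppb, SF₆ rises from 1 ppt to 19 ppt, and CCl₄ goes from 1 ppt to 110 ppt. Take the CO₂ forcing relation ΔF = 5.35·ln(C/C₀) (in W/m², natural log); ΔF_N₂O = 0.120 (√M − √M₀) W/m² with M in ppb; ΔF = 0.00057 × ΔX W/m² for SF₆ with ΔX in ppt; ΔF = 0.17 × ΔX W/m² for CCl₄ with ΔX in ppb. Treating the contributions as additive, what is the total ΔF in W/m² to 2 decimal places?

ΔF = 3.20 W/m²

CO₂: 5.35 × ln(734/428) = 5.35 × ln(1.71495) = 5.35 × 0.53938 = 2.8857 W/m².
N₂O: 0.120 × (√356 − √273) = 0.120 × (18.8680 − 16.5227) = 0.120 × 2.3453 = 0.2814 W/m².
SF₆: ΔF = 0.00057 × (19 − 1) = 0.00057 × 18 = 0.0103 W/m².
CCl₄: Δ = 110 − 1 = 109 ppt = 0.109 ppb; ΔF = 0.17 × 0.109 = 0.0185 W/m².
Total ΔF = 2.8857 + 0.2814 + 0.0103 + 0.0185 = 3.1959 W/m².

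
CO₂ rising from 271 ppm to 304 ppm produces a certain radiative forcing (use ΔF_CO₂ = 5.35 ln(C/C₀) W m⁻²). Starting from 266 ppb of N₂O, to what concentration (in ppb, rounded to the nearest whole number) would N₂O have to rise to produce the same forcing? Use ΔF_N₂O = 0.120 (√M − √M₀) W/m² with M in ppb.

M ≈ 459 ppb

CO₂ forcing: 5.35 × ln(304/271) = 5.35 × 0.114909 = 0.61476 W/m².
Set 0.120(√M − √266) = 0.61476: √M = 0.61476/0.120 + √266 = 5.1230 + 16.3095 = 21.4325.
M = (21.4325)² = 459.35 ppb.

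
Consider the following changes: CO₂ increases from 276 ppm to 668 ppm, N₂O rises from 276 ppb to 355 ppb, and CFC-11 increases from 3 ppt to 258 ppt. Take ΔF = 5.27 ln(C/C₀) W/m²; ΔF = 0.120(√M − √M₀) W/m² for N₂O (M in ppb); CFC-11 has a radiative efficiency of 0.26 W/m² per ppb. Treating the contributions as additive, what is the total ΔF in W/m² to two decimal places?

CO₂: 5.27 × ln(668/276) = 5.27 × ln(2.42029) = 5.27 × 0.88389 = 4.6581 W/m².
N₂O: 0.120 × (√355 − √276) = 0.120 × (18.8414 − 16.6132) = 0.120 × 2.2282 = 0.2674 W/m².
CFC-11: Δ = 258 − 3 = 255 ppt = 0.255 ppb; ΔF = 0.26 × 0.255 = 0.0663 W/m².
Total ΔF = 4.6581 + 0.2674 + 0.0663 = 4.9918 W/m².

ΔF = 4.99 W/m²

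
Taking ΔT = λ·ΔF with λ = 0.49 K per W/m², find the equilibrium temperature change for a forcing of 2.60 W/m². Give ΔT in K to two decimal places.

ΔT = 1.27 K

ΔT = λ ΔF = 0.49 × 2.60 = 1.2740 K.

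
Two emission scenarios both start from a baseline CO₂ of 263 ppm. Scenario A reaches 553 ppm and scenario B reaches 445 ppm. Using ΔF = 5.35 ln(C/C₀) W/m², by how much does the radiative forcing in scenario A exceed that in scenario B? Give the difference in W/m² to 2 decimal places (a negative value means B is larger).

ΔF_A = 5.35 ln(553/263) = 5.35 × 0.74320 = 3.9761 W/m².
ΔF_B = 5.35 ln(445/263) = 5.35 × 0.52592 = 2.8137 W/m².
Difference: 3.9761 − 2.8137 = 1.1624 W/m².
(Equivalently, ΔF_A − ΔF_B = 5.35 ln(553/445) = 5.35 × 0.21728 = 1.1624 W/m².)

ΔF_A − ΔF_B = 1.16 W/m²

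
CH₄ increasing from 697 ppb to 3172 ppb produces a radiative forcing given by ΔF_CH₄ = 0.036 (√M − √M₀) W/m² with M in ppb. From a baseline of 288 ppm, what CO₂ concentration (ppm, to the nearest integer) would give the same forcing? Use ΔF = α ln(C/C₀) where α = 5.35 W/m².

CH₄ forcing: 0.036 × (√3172 − √697) = 0.036 × (56.3205 − 26.4008) = 0.036 × 29.9197 = 1.07711 W/m².
Set 5.35 ln(C/288) = 1.07711: ln(C/288) = 1.07711/5.35 = 0.20133, so C = 288 × e^0.20133 = 288 × 1.22303 = 352.23 ppm.

C ≈ 352 ppm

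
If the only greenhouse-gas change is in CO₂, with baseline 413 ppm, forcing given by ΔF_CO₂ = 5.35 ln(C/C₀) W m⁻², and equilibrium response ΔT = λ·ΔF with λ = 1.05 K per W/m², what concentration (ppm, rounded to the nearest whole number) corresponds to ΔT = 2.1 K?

Required forcing: ΔF = ΔT/λ = 2.1/1.05 = 2.0000 W/m².
Then ln(C/413) = ΔF/5.35 = 2.0000/5.35 = 0.37383.
So C = 413 × e^0.37383 = 413 × 1.45329 = 600.21 ppm.

C ≈ 600 ppm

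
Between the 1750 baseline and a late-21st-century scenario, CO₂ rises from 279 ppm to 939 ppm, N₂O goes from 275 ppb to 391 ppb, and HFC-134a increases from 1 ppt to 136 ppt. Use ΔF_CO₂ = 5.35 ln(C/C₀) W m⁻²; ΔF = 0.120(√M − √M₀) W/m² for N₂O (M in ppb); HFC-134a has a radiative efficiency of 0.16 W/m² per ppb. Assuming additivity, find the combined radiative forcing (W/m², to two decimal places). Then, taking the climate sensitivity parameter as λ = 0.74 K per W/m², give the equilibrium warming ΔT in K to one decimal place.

CO₂: 5.35 × ln(939/279) = 5.35 × ln(3.36559) = 5.35 × 1.21360 = 6.4928 W/m².
N₂O: 0.120 × (√391 − √275) = 0.120 × (19.7737 − 16.5831) = 0.120 × 3.1906 = 0.3829 W/m².
HFC-134a: Δ = 136 − 1 = 135 ppt = 0.135 ppb; ΔF = 0.16 × 0.135 = 0.0216 W/m².
Total ΔF = 6.4928 + 0.3829 + 0.0216 = 6.8973 W/m².
ΔT = λ ΔF = 0.74 × 6.90 = 5.1060 K.

ΔF = 6.90 W/m²; ΔT = 5.1 K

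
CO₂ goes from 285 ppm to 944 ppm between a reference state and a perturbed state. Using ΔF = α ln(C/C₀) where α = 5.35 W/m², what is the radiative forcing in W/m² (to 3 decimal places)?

ΔF = 6.407 W/m²

CO₂: 5.35 × ln(944/285) = 5.35 × ln(3.31228) = 5.35 × 1.19764 = 6.4074 W/m².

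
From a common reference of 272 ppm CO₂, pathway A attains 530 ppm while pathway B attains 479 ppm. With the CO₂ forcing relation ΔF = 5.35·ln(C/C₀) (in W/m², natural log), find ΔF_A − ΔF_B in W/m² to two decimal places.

ΔF_A = 5.35 ln(530/272) = 5.35 × 0.66707 = 3.5688 W/m².
ΔF_B = 5.35 ln(479/272) = 5.35 × 0.56590 = 3.0276 W/m².
Difference: 3.5688 − 3.0276 = 0.5412 W/m².

ΔF_A − ΔF_B = 0.54 W/m²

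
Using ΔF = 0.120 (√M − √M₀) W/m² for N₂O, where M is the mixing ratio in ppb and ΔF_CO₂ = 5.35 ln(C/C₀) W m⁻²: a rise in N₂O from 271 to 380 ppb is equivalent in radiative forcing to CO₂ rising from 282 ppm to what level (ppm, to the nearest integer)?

C ≈ 302 ppm

N₂O forcing: 0.120 × (√380 − √271) = 0.120 × (19.4936 − 16.4621) = 0.120 × 3.0315 = 0.36378 W/m².
Set 5.35 ln(C/282) = 0.36378: ln(C/282) = 0.36378/5.35 = 0.06800, so C = 282 × e^0.06800 = 282 × 1.07037 = 301.84 ppm.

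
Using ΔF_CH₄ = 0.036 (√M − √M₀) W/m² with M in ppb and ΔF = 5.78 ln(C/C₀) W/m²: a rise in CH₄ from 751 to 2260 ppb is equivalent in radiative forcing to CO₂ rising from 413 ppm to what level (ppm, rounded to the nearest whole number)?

CH₄ forcing: 0.036 × (√2260 − √751) = 0.036 × (47.5395 − 27.4044) = 0.036 × 20.1351 = 0.72486 W/m².
Set 5.78 ln(C/413) = 0.72486: ln(C/413) = 0.72486/5.78 = 0.12541, so C = 413 × e^0.12541 = 413 × 1.13361 = 468.18 ppm.

C ≈ 468 ppm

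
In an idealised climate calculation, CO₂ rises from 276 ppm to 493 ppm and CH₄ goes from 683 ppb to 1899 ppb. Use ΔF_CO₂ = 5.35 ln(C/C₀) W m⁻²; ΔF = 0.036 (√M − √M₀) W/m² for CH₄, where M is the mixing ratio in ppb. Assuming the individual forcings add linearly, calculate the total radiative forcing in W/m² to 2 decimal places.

CO₂: 5.35 × ln(493/276) = 5.35 × ln(1.78623) = 5.35 × 0.58011 = 3.1036 W/m².
CH₄: 0.036 × (√1899 − √683) = 0.036 × (43.5775 − 26.1343) = 0.036 × 17.4432 = 0.6280 W/m².
Total ΔF = 3.1036 + 0.6280 = 3.7316 W/m².

ΔF = 3.73 W/m²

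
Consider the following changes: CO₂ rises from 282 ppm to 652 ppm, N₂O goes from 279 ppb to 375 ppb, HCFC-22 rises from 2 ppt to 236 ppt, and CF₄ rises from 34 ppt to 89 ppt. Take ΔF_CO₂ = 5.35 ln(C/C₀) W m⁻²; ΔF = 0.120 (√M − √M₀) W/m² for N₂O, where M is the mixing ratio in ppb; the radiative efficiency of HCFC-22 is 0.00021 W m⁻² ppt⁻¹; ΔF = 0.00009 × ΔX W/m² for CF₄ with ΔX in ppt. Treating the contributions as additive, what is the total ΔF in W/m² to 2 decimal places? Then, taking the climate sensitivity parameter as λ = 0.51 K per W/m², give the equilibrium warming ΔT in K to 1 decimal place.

CO₂: 5.35 × ln(652/282) = 5.35 × ln(2.31206) = 5.35 × 0.83814 = 4.4840 W/m².
N₂O: 0.120 × (√375 − √279) = 0.120 × (19.3649 − 16.7033) = 0.120 × 2.6616 = 0.3194 W/m².
HCFC-22: ΔF = 0.00021 × (236 − 2) = 0.00021 × 234 = 0.0491 W/m².
CF₄: ΔF = 0.00009 × (89 − 34) = 0.00009 × 55 = 0.0050 W/m².
Total ΔF = 4.4840 + 0.3194 + 0.0491 + 0.0050 = 4.8575 W/m².
ΔT = λ ΔF = 0.51 × 4.86 = 2.4786 K.

ΔF = 4.86 W/m²; ΔT = 2.5 K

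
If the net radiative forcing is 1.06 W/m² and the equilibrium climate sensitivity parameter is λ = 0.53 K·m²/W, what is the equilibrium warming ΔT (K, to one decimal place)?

ΔT = λ ΔF = 0.53 × 1.06 = 0.5618 K.

ΔT = 0.6 K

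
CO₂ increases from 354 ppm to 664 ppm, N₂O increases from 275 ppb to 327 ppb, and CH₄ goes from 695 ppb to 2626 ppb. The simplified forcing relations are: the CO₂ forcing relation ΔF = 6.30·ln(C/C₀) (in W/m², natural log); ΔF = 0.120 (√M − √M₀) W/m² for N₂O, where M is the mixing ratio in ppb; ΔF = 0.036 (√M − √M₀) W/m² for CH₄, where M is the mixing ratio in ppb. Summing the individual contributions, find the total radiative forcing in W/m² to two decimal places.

CO₂: 6.30 × ln(664/354) = 6.30 × ln(1.87571) = 6.30 × 0.62899 = 3.9626 W/m².
N₂O: 0.120 × (√327 − √275) = 0.120 × (18.0831 − 16.5831) = 0.120 × 1.5000 = 0.1800 W/m².
CH₄: 0.036 × (√2626 − √695) = 0.036 × (51.2445 − 26.3629) = 0.036 × 24.8816 = 0.8957 W/m².
Total ΔF = 3.9626 + 0.1800 + 0.8957 = 5.0383 W/m².

ΔF = 5.04 W/m²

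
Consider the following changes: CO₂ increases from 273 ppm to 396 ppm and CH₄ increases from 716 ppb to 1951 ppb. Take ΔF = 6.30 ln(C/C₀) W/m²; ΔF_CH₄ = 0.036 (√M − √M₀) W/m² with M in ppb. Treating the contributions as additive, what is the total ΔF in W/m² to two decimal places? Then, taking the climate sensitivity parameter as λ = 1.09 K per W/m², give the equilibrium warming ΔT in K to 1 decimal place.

ΔF = 2.97 W/m²; ΔT = 3.2 K

CO₂: 6.30 × ln(396/273) = 6.30 × ln(1.45055) = 6.30 × 0.37194 = 2.3432 W/m².
CH₄: 0.036 × (√1951 − √716) = 0.036 × (44.1701 − 26.7582) = 0.036 × 17.4119 = 0.6268 W/m².
Total ΔF = 2.3432 + 0.6268 = 2.9700 W/m².
ΔT = λ ΔF = 1.09 × 2.97 = 3.2373 K.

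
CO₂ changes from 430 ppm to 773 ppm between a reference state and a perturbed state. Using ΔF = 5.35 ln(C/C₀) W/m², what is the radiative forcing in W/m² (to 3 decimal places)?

CO₂: 5.35 × ln(773/430) = 5.35 × ln(1.79767) = 5.35 × 0.58649 = 3.1377 W/m².

ΔF = 3.138 W/m²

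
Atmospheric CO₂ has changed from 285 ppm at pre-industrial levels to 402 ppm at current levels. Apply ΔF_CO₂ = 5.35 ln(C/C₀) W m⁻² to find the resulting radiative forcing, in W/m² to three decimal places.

CO₂: 5.35 × ln(402/285) = 5.35 × ln(1.41053) = 5.35 × 0.34397 = 1.8402 W/m².

ΔF = 1.840 W/m²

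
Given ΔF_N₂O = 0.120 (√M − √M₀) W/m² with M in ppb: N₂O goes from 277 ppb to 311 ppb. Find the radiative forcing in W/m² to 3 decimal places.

ΔF = 0.119 W/m²

N₂O: 0.120 × (√311 − √277) = 0.120 × (17.6352 − 16.6433) = 0.120 × 0.9919 = 0.1190 W/m².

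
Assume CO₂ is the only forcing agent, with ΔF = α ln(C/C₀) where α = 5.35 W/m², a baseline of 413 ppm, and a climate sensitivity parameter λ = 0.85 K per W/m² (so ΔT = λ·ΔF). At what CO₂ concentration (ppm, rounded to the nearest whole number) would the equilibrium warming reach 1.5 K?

C ≈ 574 ppm

Required forcing: ΔF = ΔT/λ = 1.5/0.85 = 1.7647 W/m².
Then ln(C/413) = ΔF/5.35 = 1.7647/5.35 = 0.32985.
So C = 413 × e^0.32985 = 413 × 1.39076 = 574.38 ppm.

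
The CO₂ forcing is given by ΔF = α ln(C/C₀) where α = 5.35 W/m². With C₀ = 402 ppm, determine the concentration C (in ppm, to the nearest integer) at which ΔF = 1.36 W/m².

C ≈ 518 ppm

Set 5.35 ln(C/402) = 1.36, so ln(C/402) = 1.36/5.35 = 0.25421.
Then C/402 = e^0.25421 = 1.28944, giving C = 402 × 1.28944 = 518.35 ppm.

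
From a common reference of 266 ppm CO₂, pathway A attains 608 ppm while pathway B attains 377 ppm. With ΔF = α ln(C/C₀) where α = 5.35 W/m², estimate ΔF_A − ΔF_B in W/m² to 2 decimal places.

ΔF_A − ΔF_B = 2.56 W/m²

ΔF_A = 5.35 ln(608/266) = 5.35 × 0.82668 = 4.4227 W/m².
ΔF_B = 5.35 ln(377/266) = 5.35 × 0.34875 = 1.8658 W/m².
Difference: 4.4227 − 1.8658 = 2.5569 W/m².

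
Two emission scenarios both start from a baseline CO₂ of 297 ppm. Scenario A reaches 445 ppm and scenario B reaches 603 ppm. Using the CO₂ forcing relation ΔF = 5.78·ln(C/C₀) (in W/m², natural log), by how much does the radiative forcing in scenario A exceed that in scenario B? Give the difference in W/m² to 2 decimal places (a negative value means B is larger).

ΔF_A = 5.78 ln(445/297) = 5.78 × 0.40434 = 2.3371 W/m².
ΔF_B = 5.78 ln(603/297) = 5.78 × 0.70819 = 4.0933 W/m².
Difference: 2.3371 − 4.0933 = -1.7562 W/m².

ΔF_A − ΔF_B = -1.76 W/m²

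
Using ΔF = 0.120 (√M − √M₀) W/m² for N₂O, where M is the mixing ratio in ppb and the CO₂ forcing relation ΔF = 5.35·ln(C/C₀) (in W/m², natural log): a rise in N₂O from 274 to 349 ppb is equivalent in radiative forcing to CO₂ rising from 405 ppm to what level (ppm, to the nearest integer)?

C ≈ 425 ppm

N₂O forcing: 0.120 × (√349 − √274) = 0.120 × (18.6815 − 16.5529) = 0.120 × 2.1286 = 0.25543 W/m².
Set 5.35 ln(C/405) = 0.25543: ln(C/405) = 0.25543/5.35 = 0.04774, so C = 405 × e^0.04774 = 405 × 1.04890 = 424.80 ppm.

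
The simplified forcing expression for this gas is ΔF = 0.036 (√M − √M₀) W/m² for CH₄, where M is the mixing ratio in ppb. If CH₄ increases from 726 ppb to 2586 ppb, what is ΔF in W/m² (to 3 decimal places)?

CH₄: 0.036 × (√2586 − √726) = 0.036 × (50.8527 − 26.9444) = 0.036 × 23.9083 = 0.8607 W/m².

ΔF = 0.861 W/m²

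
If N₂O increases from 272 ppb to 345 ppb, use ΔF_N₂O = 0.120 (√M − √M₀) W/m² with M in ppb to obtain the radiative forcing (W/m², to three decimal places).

ΔF = 0.250 W/m²

N₂O: 0.120 × (√345 − √272) = 0.120 × (18.5742 − 16.4924) = 0.120 × 2.0818 = 0.2498 W/m².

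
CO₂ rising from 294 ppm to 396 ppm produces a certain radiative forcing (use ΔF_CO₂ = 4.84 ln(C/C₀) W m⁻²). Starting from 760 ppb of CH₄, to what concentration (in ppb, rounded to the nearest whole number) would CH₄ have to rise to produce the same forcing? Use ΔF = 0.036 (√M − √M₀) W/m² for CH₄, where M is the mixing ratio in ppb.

CO₂ forcing: 4.84 × ln(396/294) = 4.84 × 0.297834 = 1.44152 W/m².
Set 0.036(√M − √760) = 1.44152: √M = 1.44152/0.036 + √760 = 40.0422 + 27.5681 = 67.6103.
M = (67.6103)² = 4571.15 ppb.

M ≈ 4571 ppb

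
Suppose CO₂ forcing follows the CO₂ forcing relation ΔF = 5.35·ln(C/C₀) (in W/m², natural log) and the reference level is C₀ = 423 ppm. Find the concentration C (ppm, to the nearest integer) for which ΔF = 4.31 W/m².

C ≈ 947 ppm

Set 5.35 ln(C/423) = 4.31, so ln(C/423) = 4.31/5.35 = 0.80561.
Then C/423 = e^0.80561 = 2.23806, giving C = 423 × 2.23806 = 946.70 ppm.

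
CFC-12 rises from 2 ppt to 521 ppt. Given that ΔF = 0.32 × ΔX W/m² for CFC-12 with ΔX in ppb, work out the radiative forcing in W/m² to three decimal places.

CFC-12: Δ = 521 − 2 = 519 ppt = 0.519 ppb; ΔF = 0.32 × 0.519 = 0.1661 W/m².

ΔF = 0.166 W/m²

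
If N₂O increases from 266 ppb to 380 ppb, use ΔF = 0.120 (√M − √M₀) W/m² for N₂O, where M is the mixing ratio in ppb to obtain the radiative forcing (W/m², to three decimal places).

N₂O: 0.120 × (√380 − √266) = 0.120 × (19.4936 − 16.3095) = 0.120 × 3.1841 = 0.3821 W/m².

ΔF = 0.382 W/m²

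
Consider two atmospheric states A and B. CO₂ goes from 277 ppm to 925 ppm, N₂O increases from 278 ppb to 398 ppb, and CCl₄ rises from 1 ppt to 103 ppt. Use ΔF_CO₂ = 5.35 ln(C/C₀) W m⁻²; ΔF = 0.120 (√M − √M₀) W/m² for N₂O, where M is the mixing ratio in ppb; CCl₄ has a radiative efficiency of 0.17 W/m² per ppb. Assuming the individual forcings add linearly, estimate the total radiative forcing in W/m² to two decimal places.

ΔF = 6.86 W/m²

CO₂: 5.35 × ln(925/277) = 5.35 × ln(3.33935) = 5.35 × 1.20578 = 6.4509 W/m².
N₂O: 0.120 × (√398 − √278) = 0.120 × (19.9499 − 16.6733) = 0.120 × 3.2766 = 0.3932 W/m².
CCl₄: Δ = 103 − 1 = 102 ppt = 0.102 ppb; ΔF = 0.17 × 0.102 = 0.0173 W/m².
Total ΔF = 6.4509 + 0.3932 + 0.0173 = 6.8614 W/m².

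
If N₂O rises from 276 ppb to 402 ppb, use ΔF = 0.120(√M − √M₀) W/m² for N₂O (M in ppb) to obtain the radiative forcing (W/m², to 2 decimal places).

N₂O: 0.120 × (√402 − √276) = 0.120 × (20.0499 − 16.6132) = 0.120 × 3.4367 = 0.4124 W/m².

ΔF = 0.41 W/m²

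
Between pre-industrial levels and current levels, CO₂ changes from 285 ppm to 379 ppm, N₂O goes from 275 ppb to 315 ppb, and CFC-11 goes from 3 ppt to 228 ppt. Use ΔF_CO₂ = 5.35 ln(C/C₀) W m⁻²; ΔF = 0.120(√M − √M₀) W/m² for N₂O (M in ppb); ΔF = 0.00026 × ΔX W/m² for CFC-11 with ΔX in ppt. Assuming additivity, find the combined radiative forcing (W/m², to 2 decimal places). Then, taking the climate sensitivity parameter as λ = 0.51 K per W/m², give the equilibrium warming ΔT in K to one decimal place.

ΔF = 1.72 W/m²; ΔT = 0.9 K

CO₂: 5.35 × ln(379/285) = 5.35 × ln(1.32982) = 5.35 × 0.28504 = 1.5250 W/m².
N₂O: 0.120 × (√315 − √275) = 0.120 × (17.7482 − 16.5831) = 0.120 × 1.1651 = 0.1398 W/m².
CFC-11: ΔF = 0.00026 × (228 − 3) = 0.00026 × 225 = 0.0585 W/m².
Total ΔF = 1.5250 + 0.1398 + 0.0585 = 1.7233 W/m².
ΔT = λ ΔF = 0.51 × 1.72 = 0.8772 K.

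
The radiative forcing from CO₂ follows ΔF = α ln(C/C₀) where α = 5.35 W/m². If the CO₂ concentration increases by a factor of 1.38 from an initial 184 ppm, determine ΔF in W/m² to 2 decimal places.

ΔF = 1.72 W/m²

ΔF = 5.35 × ln(1.38) = 5.35 × 0.32208 = 1.7231 W/m².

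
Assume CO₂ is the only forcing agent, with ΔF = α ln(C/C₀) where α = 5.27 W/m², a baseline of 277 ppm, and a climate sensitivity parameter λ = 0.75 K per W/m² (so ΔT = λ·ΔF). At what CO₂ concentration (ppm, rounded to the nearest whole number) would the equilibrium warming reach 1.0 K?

Required forcing: ΔF = ΔT/λ = 1.0/0.75 = 1.3333 W/m².
Then ln(C/277) = ΔF/5.27 = 1.3333/5.27 = 0.25300.
So C = 277 × e^0.25300 = 277 × 1.28788 = 356.74 ppm.

C ≈ 357 ppm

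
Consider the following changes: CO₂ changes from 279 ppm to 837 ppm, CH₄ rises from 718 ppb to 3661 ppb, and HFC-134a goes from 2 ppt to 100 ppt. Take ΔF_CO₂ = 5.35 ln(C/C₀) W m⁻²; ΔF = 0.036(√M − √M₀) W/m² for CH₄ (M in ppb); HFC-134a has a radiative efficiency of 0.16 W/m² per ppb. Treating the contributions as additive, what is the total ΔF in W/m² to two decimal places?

ΔF = 7.11 W/m²

CO₂: 5.35 × ln(837/279) = 5.35 × ln(3.00000) = 5.35 × 1.09861 = 5.8776 W/m².
CH₄: 0.036 × (√3661 − √718) = 0.036 × (60.5062 − 26.7955) = 0.036 × 33.7107 = 1.2136 W/m².
HFC-134a: Δ = 100 − 2 = 98 ppt = 0.098 ppb; ΔF = 0.16 × 0.098 = 0.0157 W/m².
Total ΔF = 5.8776 + 1.2136 + 0.0157 = 7.1069 W/m².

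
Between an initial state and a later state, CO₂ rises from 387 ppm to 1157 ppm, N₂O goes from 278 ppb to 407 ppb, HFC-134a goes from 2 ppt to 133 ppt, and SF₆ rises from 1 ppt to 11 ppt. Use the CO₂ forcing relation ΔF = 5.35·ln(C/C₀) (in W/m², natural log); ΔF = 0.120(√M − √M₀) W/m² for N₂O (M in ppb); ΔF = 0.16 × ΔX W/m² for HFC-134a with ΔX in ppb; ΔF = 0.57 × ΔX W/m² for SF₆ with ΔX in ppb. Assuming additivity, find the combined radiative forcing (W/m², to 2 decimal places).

CO₂: 5.35 × ln(1157/387) = 5.35 × ln(2.98966) = 5.35 × 1.09516 = 5.8591 W/m².
N₂O: 0.120 × (√407 − √278) = 0.120 × (20.1742 − 16.6733) = 0.120 × 3.5009 = 0.4201 W/m².
HFC-134a: Δ = 133 − 2 = 131 ppt = 0.131 ppb; ΔF = 0.16 × 0.131 = 0.0210 W/m².
SF₆: Δ = 11 − 1 = 10 ppt = 0.010 ppb; ΔF = 0.57 × 0.010 = 0.0057 W/m².
Total ΔF = 5.8591 + 0.4201 + 0.0210 + 0.0057 = 6.3059 W/m².

ΔF = 6.31 W/m²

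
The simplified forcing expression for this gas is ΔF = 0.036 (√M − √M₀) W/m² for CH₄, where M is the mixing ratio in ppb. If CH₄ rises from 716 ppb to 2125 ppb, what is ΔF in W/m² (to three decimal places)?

CH₄: 0.036 × (√2125 − √716) = 0.036 × (46.0977 − 26.7582) = 0.036 × 19.3395 = 0.6962 W/m².

ΔF = 0.696 W/m²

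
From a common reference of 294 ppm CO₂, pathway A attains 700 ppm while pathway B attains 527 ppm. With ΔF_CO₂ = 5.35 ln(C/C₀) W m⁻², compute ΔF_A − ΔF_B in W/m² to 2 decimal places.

ΔF_A − ΔF_B = 1.52 W/m²

ΔF_A = 5.35 ln(700/294) = 5.35 × 0.86750 = 4.6411 W/m².
ΔF_B = 5.35 ln(527/294) = 5.35 × 0.58362 = 3.1224 W/m².
Difference: 4.6411 − 3.1224 = 1.5187 W/m².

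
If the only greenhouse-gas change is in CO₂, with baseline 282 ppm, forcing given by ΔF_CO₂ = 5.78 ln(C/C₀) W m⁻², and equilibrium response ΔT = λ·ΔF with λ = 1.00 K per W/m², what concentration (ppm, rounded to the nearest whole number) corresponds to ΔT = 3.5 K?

Required forcing: ΔF = ΔT/λ = 3.5/1.00 = 3.5000 W/m².
Then ln(C/282) = ΔF/5.78 = 3.5000/5.78 = 0.60554.
So C = 282 × e^0.60554 = 282 × 1.83224 = 516.69 ppm.

C ≈ 517 ppm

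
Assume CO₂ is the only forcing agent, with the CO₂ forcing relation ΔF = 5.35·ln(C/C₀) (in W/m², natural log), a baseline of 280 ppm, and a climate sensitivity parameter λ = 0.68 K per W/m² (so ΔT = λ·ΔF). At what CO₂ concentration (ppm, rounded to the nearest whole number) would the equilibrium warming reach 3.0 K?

C ≈ 639 ppm

Required forcing: ΔF = ΔT/λ = 3.0/0.68 = 4.4118 W/m².
Then ln(C/280) = ΔF/5.35 = 4.4118/5.35 = 0.82464.
So C = 280 × e^0.82464 = 280 × 2.28106 = 638.70 ppm.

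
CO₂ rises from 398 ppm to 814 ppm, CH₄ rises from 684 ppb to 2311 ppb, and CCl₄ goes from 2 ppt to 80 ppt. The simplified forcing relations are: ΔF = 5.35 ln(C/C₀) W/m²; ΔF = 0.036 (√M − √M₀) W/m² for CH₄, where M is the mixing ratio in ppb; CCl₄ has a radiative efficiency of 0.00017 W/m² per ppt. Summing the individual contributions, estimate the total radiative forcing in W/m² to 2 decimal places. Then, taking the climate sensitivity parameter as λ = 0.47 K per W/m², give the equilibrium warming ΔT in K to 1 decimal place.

CO₂: 5.35 × ln(814/398) = 5.35 × ln(2.04523) = 5.35 × 0.71551 = 3.8280 W/m².
CH₄: 0.036 × (√2311 − √684) = 0.036 × (48.0729 − 26.1534) = 0.036 × 21.9195 = 0.7891 W/m².
CCl₄: ΔF = 0.00017 × (80 − 2) = 0.00017 × 78 = 0.0133 W/m².
Total ΔF = 3.8280 + 0.7891 + 0.0133 = 4.6304 W/m².
ΔT = λ ΔF = 0.47 × 4.63 = 2.1761 K.

ΔF = 4.63 W/m²; ΔT = 2.2 K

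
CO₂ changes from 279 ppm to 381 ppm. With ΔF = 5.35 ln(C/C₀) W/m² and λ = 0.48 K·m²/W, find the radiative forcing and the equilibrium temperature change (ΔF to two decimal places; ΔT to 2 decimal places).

CO₂: 5.35 × ln(381/279) = 5.35 × ln(1.36559) = 5.35 × 0.31159 = 1.6670 W/m².
ΔT = λ ΔF = 0.48 × 1.67 = 0.8016 K.

ΔF = 1.67 W/m²; ΔT = 0.80 K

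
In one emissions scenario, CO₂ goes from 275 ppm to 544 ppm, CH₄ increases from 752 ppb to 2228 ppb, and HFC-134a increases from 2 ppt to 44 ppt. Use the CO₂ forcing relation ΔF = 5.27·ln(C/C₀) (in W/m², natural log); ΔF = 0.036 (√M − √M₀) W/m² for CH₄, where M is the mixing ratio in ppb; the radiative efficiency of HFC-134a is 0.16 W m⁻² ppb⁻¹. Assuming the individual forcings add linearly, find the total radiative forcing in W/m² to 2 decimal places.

ΔF = 4.31 W/m²

CO₂: 5.27 × ln(544/275) = 5.27 × ln(1.97818) = 5.27 × 0.68218 = 3.5951 W/m².
CH₄: 0.036 × (√2228 − √752) = 0.036 × (47.2017 − 27.4226) = 0.036 × 19.7791 = 0.7120 W/m².
HFC-134a: Δ = 44 − 2 = 42 ppt = 0.042 ppb; ΔF = 0.16 × 0.042 = 0.0067 W/m².
Total ΔF = 3.5951 + 0.7120 + 0.0067 = 4.3138 W/m².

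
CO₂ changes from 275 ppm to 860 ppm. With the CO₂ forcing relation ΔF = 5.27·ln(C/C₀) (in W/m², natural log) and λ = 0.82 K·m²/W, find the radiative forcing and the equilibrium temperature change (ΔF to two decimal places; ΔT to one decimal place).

ΔF = 6.01 W/m²; ΔT = 4.9 K

CO₂: 5.27 × ln(860/275) = 5.27 × ln(3.12727) = 5.27 × 1.14016 = 6.0086 W/m².
ΔT = λ ΔF = 0.82 × 6.01 = 4.9282 K.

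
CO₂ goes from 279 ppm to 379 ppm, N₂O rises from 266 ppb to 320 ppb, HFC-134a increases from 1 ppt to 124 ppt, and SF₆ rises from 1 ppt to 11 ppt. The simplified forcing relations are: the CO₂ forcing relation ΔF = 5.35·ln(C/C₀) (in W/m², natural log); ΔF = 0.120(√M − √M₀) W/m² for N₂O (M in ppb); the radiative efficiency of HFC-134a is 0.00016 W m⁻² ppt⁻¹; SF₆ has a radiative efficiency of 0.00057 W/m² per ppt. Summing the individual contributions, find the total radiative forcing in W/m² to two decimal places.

ΔF = 1.85 W/m²

CO₂: 5.35 × ln(379/279) = 5.35 × ln(1.35842) = 5.35 × 0.30632 = 1.6388 W/m².
N₂O: 0.120 × (√320 − √266) = 0.120 × (17.8885 − 16.3095) = 0.120 × 1.5790 = 0.1895 W/m².
HFC-134a: ΔF = 0.00016 × (124 − 1) = 0.00016 × 123 = 0.0197 W/m².
SF₆: ΔF = 0.00057 × (11 − 1) = 0.00057 × 10 = 0.0057 W/m².
Total ΔF = 1.6388 + 0.1895 + 0.0197 + 0.0057 = 1.8537 W/m².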